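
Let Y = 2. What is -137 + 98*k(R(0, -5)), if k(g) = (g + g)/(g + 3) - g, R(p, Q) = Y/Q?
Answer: -8317/65 ≈ -127.95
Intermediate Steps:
R(p, Q) = 2/Q
k(g) = -g + 2*g/(3 + g) (k(g) = (2*g)/(3 + g) - g = 2*g/(3 + g) - g = -g + 2*g/(3 + g))
-137 + 98*k(R(0, -5)) = -137 + 98*(-2/(-5)*(1 + 2/(-5))/(3 + 2/(-5))) = -137 + 98*(-2*(-1/5)*(1 + 2*(-1/5))/(3 + 2*(-1/5))) = -137 + 98*(-1*(-2/5)*(1 - 2/5)/(3 - 2/5)) = -137 + 98*(-1*(-2/5)*3/5/13/5) = -137 + 98*(-1*(-2/5)*5/13*3/5) = -137 + 98*(6/65) = -137 + 588/65 = -8317/65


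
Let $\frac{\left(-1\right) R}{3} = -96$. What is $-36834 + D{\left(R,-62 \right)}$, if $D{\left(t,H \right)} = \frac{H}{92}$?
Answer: $- \frac{1694395}{46} \approx -36835.0$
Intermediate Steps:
$R = 288$ ($R = \left(-3\right) \left(-96\right) = 288$)
$D{\left(t,H \right)} = \frac{H}{92}$ ($D{\left(t,H \right)} = H \frac{1}{92} = \frac{H}{92}$)
$-36834 + D{\left(R,-62 \right)} = -36834 + \frac{1}{92} \left(-62\right) = -36834 - \frac{31}{46} = - \frac{1694395}{46}$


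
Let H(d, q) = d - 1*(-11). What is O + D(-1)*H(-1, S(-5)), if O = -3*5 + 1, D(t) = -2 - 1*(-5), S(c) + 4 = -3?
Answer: 16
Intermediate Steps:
S(c) = -7 (S(c) = -4 - 3 = -7)
H(d, q) = 11 + d (H(d, q) = d + 11 = 11 + d)
D(t) = 3 (D(t) = -2 + 5 = 3)
O = -14 (O = -15 + 1 = -14)
O + D(-1)*H(-1, S(-5)) = -14 + 3*(11 - 1) = -14 + 3*10 = -14 + 30 = 16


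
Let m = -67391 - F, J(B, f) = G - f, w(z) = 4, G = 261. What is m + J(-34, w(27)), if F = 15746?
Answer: -82880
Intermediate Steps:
J(B, f) = 261 - f
m = -83137 (m = -67391 - 1*15746 = -67391 - 15746 = -83137)
m + J(-34, w(27)) = -83137 + (261 - 1*4) = -83137 + (261 - 4) = -83137 + 257 = -82880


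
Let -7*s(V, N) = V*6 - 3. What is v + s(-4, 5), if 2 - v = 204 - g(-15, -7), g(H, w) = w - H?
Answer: -1331/7 ≈ -190.14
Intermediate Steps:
s(V, N) = 3/7 - 6*V/7 (s(V, N) = -(V*6 - 3)/7 = -(6*V - 3)/7 = -(-3 + 6*V)/7 = 3/7 - 6*V/7)
v = -194 (v = 2 - (204 - (-7 - 1*(-15))) = 2 - (204 - (-7 + 15)) = 2 - (204 - 1*8) = 2 - (204 - 8) = 2 - 1*196 = 2 - 196 = -194)
v + s(-4, 5) = -194 + (3/7 - 6/7*(-4)) = -194 + (3/7 + 24/7) = -194 + 27/7 = -1331/7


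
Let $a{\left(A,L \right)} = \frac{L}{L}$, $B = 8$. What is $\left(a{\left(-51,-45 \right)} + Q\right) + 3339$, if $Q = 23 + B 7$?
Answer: $3419$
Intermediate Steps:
$a{\left(A,L \right)} = 1$
$Q = 79$ ($Q = 23 + 8 \cdot 7 = 23 + 56 = 79$)
$\left(a{\left(-51,-45 \right)} + Q\right) + 3339 = \left(1 + 79\right) + 3339 = 80 + 3339 = 3419$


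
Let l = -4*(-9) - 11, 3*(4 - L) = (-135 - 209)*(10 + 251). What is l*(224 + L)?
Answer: 753900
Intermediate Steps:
L = 29932 (L = 4 - (-135 - 209)*(10 + 251)/3 = 4 - (-344)*261/3 = 4 - ⅓*(-89784) = 4 + 29928 = 29932)
l = 25 (l = 36 - 11 = 25)
l*(224 + L) = 25*(224 + 29932) = 25*30156 = 753900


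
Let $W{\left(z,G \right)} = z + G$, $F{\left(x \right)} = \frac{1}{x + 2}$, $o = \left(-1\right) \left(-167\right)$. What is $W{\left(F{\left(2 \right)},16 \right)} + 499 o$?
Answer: $\frac{333397}{4} \approx 83349.0$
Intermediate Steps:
$o = 167$
$F{\left(x \right)} = \frac{1}{2 + x}$
$W{\left(z,G \right)} = G + z$
$W{\left(F{\left(2 \right)},16 \right)} + 499 o = \left(16 + \frac{1}{2 + 2}\right) + 499 \cdot 167 = \left(16 + \frac{1}{4}\right) + 83333 = \frac{65}{4} + 83333 = \frac{333397}{4}$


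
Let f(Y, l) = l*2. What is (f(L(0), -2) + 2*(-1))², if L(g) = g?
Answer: 36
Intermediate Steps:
f(Y, l) = 2*l
(f(L(0), -2) + 2*(-1))² = (2*(-2) + 2*(-1))² = (-4 - 2)² = (-6)² = 36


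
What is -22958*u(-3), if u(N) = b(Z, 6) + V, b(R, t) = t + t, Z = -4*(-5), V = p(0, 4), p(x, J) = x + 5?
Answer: -390286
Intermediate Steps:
p(x, J) = 5 + x
V = 5 (V = 5 + 0 = 5)
Z = 20
b(R, t) = 2*t
u(N) = 17 (u(N) = 2*6 + 5 = 12 + 5 = 17)
-22958*u(-3) = -22958*17 = -390286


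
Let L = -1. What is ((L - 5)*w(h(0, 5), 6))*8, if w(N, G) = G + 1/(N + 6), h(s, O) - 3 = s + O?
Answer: -2040/7 ≈ -291.43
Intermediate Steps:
h(s, O) = 3 + O + s (h(s, O) = 3 + (s + O) = 3 + (O + s) = 3 + O + s)
w(N, G) = G + 1/(6 + N)
((L - 5)*w(h(0, 5), 6))*8 = ((-1 - 5)*((1 + 6*6 + 6*(3 + 5 + 0))/(6 + (3 + 5 + 0))))*8 = -6*(1 + 36 + 6*8)/(6 + 8)*8 = -6*(1 + 36 + 48)/14*8 = -3*85/7*8 = -6*85/14*8 = -255/7*8 = -2040/7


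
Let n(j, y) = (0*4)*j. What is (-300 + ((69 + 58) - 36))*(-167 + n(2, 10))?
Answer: 34903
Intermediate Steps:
n(j, y) = 0 (n(j, y) = 0*j = 0)
(-300 + ((69 + 58) - 36))*(-167 + n(2, 10)) = (-300 + ((69 + 58) - 36))*(-167 + 0) = (-300 + (127 - 36))*(-167) = (-300 + 91)*(-167) = -209*(-167) = 34903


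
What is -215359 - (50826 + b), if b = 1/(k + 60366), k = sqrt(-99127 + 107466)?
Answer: -969990282621511/3644045617 + sqrt(8339)/3644045617 ≈ -2.6619e+5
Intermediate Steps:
k = sqrt(8339) ≈ 91.318
b = 1/(60366 + sqrt(8339)) (b = 1/(sqrt(8339) + 60366) = 1/(60366 + sqrt(8339)) ≈ 1.6541e-5)
-215359 - (50826 + b) = -215359 - (50826 + (60366/3644045617 - sqrt(8339)/3644045617)) = -215359 - (185212262590008/3644045617 - sqrt(8339)/3644045617) = -215359 + (-185212262590008/3644045617 + sqrt(8339)/3644045617) = -969990282621511/3644045617 + sqrt(8339)/3644045617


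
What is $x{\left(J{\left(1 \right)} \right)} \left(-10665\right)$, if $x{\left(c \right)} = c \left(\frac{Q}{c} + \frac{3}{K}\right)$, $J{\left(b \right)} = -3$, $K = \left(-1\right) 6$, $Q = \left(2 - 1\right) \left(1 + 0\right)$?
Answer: $- \frac{53325}{2} \approx -26663.0$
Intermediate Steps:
$Q = 1$ ($Q = 1 \cdot 1 = 1$)
$K = -6$
$x{\left(c \right)} = c \left(- \frac{1}{2} + \frac{1}{c}\right)$ ($x{\left(c \right)} = c \left(1 \frac{1}{c} + \frac{3}{-6}\right) = c \left(\frac{1}{c} + 3 \left(- \frac{1}{6}\right)\right) = c \left(\frac{1}{c} - \frac{1}{2}\right) = c \left(- \frac{1}{2} + \frac{1}{c}\right)$)
$x{\left(J{\left(1 \right)} \right)} \left(-10665\right) = \left(1 - - \frac{3}{2}\right) \left(-10665\right) = \left(1 + \frac{3}{2}\right) \left(-10665\right) = \frac{5}{2} \left(-10665\right) = - \frac{53325}{2}$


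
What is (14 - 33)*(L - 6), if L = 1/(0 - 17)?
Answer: 1957/17 ≈ 115.12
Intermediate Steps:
L = -1/17 (L = 1/(-17) = -1/17 ≈ -0.058824)
(14 - 33)*(L - 6) = (14 - 33)*(-1/17 - 6) = -19*(-103/17) = 1957/17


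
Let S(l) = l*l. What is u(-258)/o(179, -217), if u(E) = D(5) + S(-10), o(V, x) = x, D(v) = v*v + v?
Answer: -130/217 ≈ -0.59908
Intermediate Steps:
S(l) = l²
D(v) = v + v² (D(v) = v² + v = v + v²)
u(E) = 130 (u(E) = 5*(1 + 5) + (-10)² = 5*6 + 100 = 30 + 100 = 130)
u(-258)/o(179, -217) = 130/(-217) = 130*(-1/217) = -130/217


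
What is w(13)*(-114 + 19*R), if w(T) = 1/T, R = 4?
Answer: -38/13 ≈ -2.9231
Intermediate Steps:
w(13)*(-114 + 19*R) = (-114 + 19*4)/13 = (-114 + 76)/13 = (1/13)*(-38) = -38/13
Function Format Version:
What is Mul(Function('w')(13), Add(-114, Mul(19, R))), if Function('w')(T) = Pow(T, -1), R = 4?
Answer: Rational(-38, 13) ≈ -2.9231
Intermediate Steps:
Mul(Function('w')(13), Add(-114, Mul(19, R))) = Mul(Pow(13, -1), Add(-114, Mul(19, 4))) = Mul(Rational(1, 13), Add(-114, 76)) = Mul(Rational(1, 13), -38) = Rational(-38, 13)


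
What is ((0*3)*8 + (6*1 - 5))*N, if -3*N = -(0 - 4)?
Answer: -4/3 ≈ -1.3333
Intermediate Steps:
N = -4/3 (N = -(-1)*(0 - 4)/3 = -(-1)*(-4)/3 = -1/3*4 = -4/3 ≈ -1.3333)
((0*3)*8 + (6*1 - 5))*N = ((0*3)*8 + (6*1 - 5))*(-4/3) = (0*8 + (6 - 5))*(-4/3) = (0 + 1)*(-4/3) = 1*(-4/3) = -4/3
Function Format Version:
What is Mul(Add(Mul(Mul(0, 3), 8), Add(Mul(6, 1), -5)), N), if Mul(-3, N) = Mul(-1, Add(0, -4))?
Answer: Rational(-4, 3) ≈ -1.3333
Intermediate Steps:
N = Rational(-4, 3) (N = Mul(Rational(-1, 3), Mul(-1, Add(0, -4))) = Mul(Rational(-1, 3), Mul(-1, -4)) = Mul(Rational(-1, 3), 4) = Rational(-4, 3) ≈ -1.3333)
Mul(Add(Mul(Mul(0, 3), 8), Add(Mul(6, 1), -5)), N) = Mul(Add(Mul(Mul(0, 3), 8), Add(Mul(6, 1), -5)), Rational(-4, 3)) = Mul(Add(Mul(0, 8), Add(6, -5)), Rational(-4, 3)) = Mul(Add(0, 1), Rational(-4, 3)) = Mul(1, Rational(-4, 3)) = Rational(-4, 3)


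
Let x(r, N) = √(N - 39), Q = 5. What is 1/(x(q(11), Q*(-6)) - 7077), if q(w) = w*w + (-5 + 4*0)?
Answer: -2359/16694666 - I*√69/50083998 ≈ -0.0001413 - 1.6585e-7*I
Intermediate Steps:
q(w) = -5 + w² (q(w) = w² + (-5 + 0) = w² - 5 = -5 + w²)
x(r, N) = √(-39 + N)
1/(x(q(11), Q*(-6)) - 7077) = 1/(√(-39 + 5*(-6)) - 7077) = 1/(√(-39 - 30) - 7077) = 1/(√(-69) - 7077) = 1/(I*√69 - 7077) = 1/(-7077 + I*√69)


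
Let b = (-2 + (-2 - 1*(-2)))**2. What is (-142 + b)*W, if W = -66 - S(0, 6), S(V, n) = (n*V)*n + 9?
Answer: 10350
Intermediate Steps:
S(V, n) = 9 + V*n**2 (S(V, n) = (V*n)*n + 9 = V*n**2 + 9 = 9 + V*n**2)
W = -75 (W = -66 - (9 + 0*6**2) = -66 - (9 + 0*36) = -66 - (9 + 0) = -66 - 1*9 = -66 - 9 = -75)
b = 4 (b = (-2 + (-2 + 2))**2 = (-2 + 0)**2 = (-2)**2 = 4)
(-142 + b)*W = (-142 + 4)*(-75) = -138*(-75) = 10350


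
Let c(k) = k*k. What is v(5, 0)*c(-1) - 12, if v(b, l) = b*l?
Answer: -12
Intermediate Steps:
c(k) = k**2
v(5, 0)*c(-1) - 12 = (5*0)*(-1)**2 - 12 = 0*1 - 12 = 0 - 12 = -12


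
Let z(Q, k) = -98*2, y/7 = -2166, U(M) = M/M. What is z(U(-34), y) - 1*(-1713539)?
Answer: 1713343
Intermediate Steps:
U(M) = 1
y = -15162 (y = 7*(-2166) = -15162)
z(Q, k) = -196
z(U(-34), y) - 1*(-1713539) = -196 - 1*(-1713539) = -196 + 1713539 = 1713343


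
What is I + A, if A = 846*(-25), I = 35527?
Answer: 14377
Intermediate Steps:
A = -21150
I + A = 35527 - 21150 = 14377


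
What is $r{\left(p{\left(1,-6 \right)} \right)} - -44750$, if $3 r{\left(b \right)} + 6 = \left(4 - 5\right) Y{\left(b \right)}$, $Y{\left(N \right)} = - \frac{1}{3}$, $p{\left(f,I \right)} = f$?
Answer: $\frac{402733}{9} \approx 44748.0$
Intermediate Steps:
$Y{\left(N \right)} = - \frac{1}{3}$ ($Y{\left(N \right)} = \left(-1\right) \frac{1}{3} = - \frac{1}{3}$)
$r{\left(b \right)} = - \frac{17}{9}$ ($r{\left(b \right)} = -2 + \frac{\left(4 - 5\right) \left(- \frac{1}{3}\right)}{3} = -2 + \frac{\left(-1\right) \left(- \frac{1}{3}\right)}{3} = -2 + \frac{1}{3} \cdot \frac{1}{3} = -2 + \frac{1}{9} = - \frac{17}{9}$)
$r{\left(p{\left(1,-6 \right)} \right)} - -44750 = - \frac{17}{9} - -44750 = - \frac{17}{9} + 44750 = \frac{402733}{9}$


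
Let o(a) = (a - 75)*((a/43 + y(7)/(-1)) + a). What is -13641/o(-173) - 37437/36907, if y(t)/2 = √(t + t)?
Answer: -175446433925823/132349166326000 + 25222209*√14/7172036000 ≈ -1.3125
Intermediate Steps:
y(t) = 2*√2*√t (y(t) = 2*√(t + t) = 2*√(2*t) = 2*(√2*√t) = 2*√2*√t)
o(a) = (-75 + a)*(-2*√14 + 44*a/43) (o(a) = (a - 75)*((a/43 + (2*√2*√7)/(-1)) + a) = (-75 + a)*((a*(1/43) + (2*√14)*(-1)) + a) = (-75 + a)*((a/43 - 2*√14) + a) = (-75 + a)*((-2*√14 + a/43) + a) = (-75 + a)*(-2*√14 + 44*a/43))
-13641/o(-173) - 37437/36907 = -13641/(150*√14 - 3300/43*(-173) + (44/43)*(-173)² - 2*(-173)*√14) - 37437/36907 = -13641/(150*√14 + 570900/43 + (44/43)*29929 + 346*√14) - 37437*1/36907 = -13641/(150*√14 + 570900/43 + 1316876/43 + 346*√14) - 37437/36907 = -13641/(1887776/43 + 496*√14) - 37437/36907 = -37437/36907 - 13641/(1887776/43 + 496*√14)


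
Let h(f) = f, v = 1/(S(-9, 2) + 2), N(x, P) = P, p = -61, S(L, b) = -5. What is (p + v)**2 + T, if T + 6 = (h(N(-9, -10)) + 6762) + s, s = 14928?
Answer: 228922/9 ≈ 25436.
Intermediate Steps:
v = -1/3 (v = 1/(-5 + 2) = 1/(-3) = -1/3 ≈ -0.33333)
T = 21674 (T = -6 + ((-10 + 6762) + 14928) = -6 + (6752 + 14928) = -6 + 21680 = 21674)
(p + v)**2 + T = (-61 - 1/3)**2 + 21674 = (-184/3)**2 + 21674 = 33856/9 + 21674 = 228922/9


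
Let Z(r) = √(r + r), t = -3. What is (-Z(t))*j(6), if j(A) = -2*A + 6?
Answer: 6*I*√6 ≈ 14.697*I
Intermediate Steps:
j(A) = 6 - 2*A
Z(r) = √2*√r (Z(r) = √(2*r) = √2*√r)
(-Z(t))*j(6) = (-√2*√(-3))*(6 - 2*6) = (-√2*I*√3)*(6 - 12) = -I*√6*(-6) = 6*I*√6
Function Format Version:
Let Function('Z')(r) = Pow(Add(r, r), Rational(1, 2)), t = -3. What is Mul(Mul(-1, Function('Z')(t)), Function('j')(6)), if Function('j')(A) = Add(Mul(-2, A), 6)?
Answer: Mul(6, I, Pow(6, Rational(1, 2))) ≈ Mul(14.697, I)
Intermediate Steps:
Function('j')(A) = Add(6, Mul(-2, A))
Function('Z')(r) = Mul(Pow(2, Rational(1, 2)), Pow(r, Rational(1, 2))) (Function('Z')(r) = Pow(Mul(2, r), Rational(1, 2)) = Mul(Pow(2, Rational(1, 2)), Pow(r, Rational(1, 2))))
Mul(Mul(-1, Function('Z')(t)), Function('j')(6)) = Mul(Mul(-1, Mul(Pow(2, Rational(1, 2)), Pow(-3, Rational(1, 2)))), Add(6, Mul(-2, 6))) = Mul(Mul(-1, Mul(Pow(2, Rational(1, 2)), Mul(I, Pow(3, Rational(1, 2))))), Add(6, -12)) = Mul(Mul(-1, Mul(I, Pow(6, Rational(1, 2)))), -6) = Mul(Mul(-1, I, Pow(6, Rational(1, 2))), -6) = Mul(6, I, Pow(6, Rational(1, 2)))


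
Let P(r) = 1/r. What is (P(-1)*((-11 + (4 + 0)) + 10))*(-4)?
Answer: 12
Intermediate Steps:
P(r) = 1/r
(P(-1)*((-11 + (4 + 0)) + 10))*(-4) = (((-11 + (4 + 0)) + 10)/(-1))*(-4) = -((-11 + 4) + 10)*(-4) = -(-7 + 10)*(-4) = -1*3*(-4) = -3*(-4) = 12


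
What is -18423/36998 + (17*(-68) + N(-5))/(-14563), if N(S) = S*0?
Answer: -225524461/538801874 ≈ -0.41857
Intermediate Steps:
N(S) = 0
-18423/36998 + (17*(-68) + N(-5))/(-14563) = -18423/36998 + (17*(-68) + 0)/(-14563) = -18423*1/36998 + (-1156 + 0)*(-1/14563) = -18423/36998 - 1156*(-1/14563) = -18423/36998 + 1156/14563 = -225524461/538801874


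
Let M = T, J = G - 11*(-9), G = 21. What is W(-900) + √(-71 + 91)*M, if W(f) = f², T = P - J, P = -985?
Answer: 810000 - 2210*√5 ≈ 8.0506e+5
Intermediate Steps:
J = 120 (J = 21 - 11*(-9) = 21 + 99 = 120)
T = -1105 (T = -985 - 1*120 = -985 - 120 = -1105)
M = -1105
W(-900) + √(-71 + 91)*M = (-900)² + √(-71 + 91)*(-1105) = 810000 + √20*(-1105) = 810000 + (2*√5)*(-1105) = 810000 - 2210*√5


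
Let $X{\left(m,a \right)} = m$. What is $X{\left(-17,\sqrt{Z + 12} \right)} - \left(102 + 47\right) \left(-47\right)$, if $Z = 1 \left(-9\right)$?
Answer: $6986$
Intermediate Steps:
$Z = -9$
$X{\left(-17,\sqrt{Z + 12} \right)} - \left(102 + 47\right) \left(-47\right) = -17 - \left(102 + 47\right) \left(-47\right) = -17 - 149 \left(-47\right) = -17 - -7003 = -17 + 7003 = 6986$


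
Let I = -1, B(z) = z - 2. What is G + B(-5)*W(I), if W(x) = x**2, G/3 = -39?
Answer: -124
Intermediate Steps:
G = -117 (G = 3*(-39) = -117)
B(z) = -2 + z
G + B(-5)*W(I) = -117 + (-2 - 5)*(-1)**2 = -117 - 7*1 = -117 - 7 = -124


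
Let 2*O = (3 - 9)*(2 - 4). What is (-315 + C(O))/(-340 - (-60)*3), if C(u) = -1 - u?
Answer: 161/80 ≈ 2.0125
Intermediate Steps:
O = 6 (O = ((3 - 9)*(2 - 4))/2 = (-6*(-2))/2 = (½)*12 = 6)
(-315 + C(O))/(-340 - (-60)*3) = (-315 + (-1 - 1*6))/(-340 - (-60)*3) = (-315 + (-1 - 6))/(-340 - 10*(-18)) = (-315 - 7)/(-340 + 180) = -322/(-160) = -322*(-1/160) = 161/80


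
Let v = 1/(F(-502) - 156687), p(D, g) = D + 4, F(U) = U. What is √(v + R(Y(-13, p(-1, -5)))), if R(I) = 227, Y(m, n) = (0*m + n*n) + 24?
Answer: √5608802493478/157189 ≈ 15.067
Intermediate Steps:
p(D, g) = 4 + D
Y(m, n) = 24 + n² (Y(m, n) = (0 + n²) + 24 = n² + 24 = 24 + n²)
v = -1/157189 (v = 1/(-502 - 156687) = 1/(-157189) = -1/157189 ≈ -6.3618e-6)
√(v + R(Y(-13, p(-1, -5)))) = √(-1/157189 + 227) = √(35681902/157189) = √5608802493478/157189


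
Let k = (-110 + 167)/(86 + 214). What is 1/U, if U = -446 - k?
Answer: -100/44619 ≈ -0.0022412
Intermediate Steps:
k = 19/100 (k = 57/300 = 57*(1/300) = 19/100 ≈ 0.19000)
U = -44619/100 (U = -446 - 1*19/100 = -446 - 19/100 = -44619/100 ≈ -446.19)
1/U = 1/(-44619/100) = -100/44619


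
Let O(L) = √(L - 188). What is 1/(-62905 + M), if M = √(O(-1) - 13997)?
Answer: -1/(62905 - √(-13997 + 3*I*√21)) ≈ -1.5897e-5 - 2.9898e-8*I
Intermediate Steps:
O(L) = √(-188 + L)
M = √(-13997 + 3*I*√21) (M = √(√(-188 - 1) - 13997) = √(√(-189) - 13997) = √(3*I*√21 - 13997) = √(-13997 + 3*I*√21) ≈ 0.0581 + 118.31*I)
1/(-62905 + M) = 1/(-62905 + √(-13997 + 3*I*√21))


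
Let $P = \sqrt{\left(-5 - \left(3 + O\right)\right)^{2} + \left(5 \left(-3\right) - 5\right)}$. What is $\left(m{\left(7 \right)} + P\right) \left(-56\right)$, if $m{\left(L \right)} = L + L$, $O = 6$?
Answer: $-784 - 224 \sqrt{11} \approx -1526.9$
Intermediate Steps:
$m{\left(L \right)} = 2 L$
$P = 4 \sqrt{11}$ ($P = \sqrt{\left(-5 - 9\right)^{2} + \left(5 \left(-3\right) - 5\right)} = \sqrt{\left(-5 - 9\right)^{2} - 20} = \sqrt{\left(-14\right)^{2} - 20} = \sqrt{196 - 20} = \sqrt{176} = 4 \sqrt{11} \approx 13.266$)
$\left(m{\left(7 \right)} + P\right) \left(-56\right) = \left(2 \cdot 7 + 4 \sqrt{11}\right) \left(-56\right) = \left(14 + 4 \sqrt{11}\right) \left(-56\right) = -784 - 224 \sqrt{11}$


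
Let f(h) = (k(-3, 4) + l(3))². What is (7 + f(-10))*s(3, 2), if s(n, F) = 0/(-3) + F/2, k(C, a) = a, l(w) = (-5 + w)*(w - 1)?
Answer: 7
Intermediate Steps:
l(w) = (-1 + w)*(-5 + w) (l(w) = (-5 + w)*(-1 + w) = (-1 + w)*(-5 + w))
s(n, F) = F/2 (s(n, F) = 0*(-⅓) + F*(½) = 0 + F/2 = F/2)
f(h) = 0 (f(h) = (4 + (5 + 3² - 6*3))² = (4 + (5 + 9 - 18))² = (4 - 4)² = 0² = 0)
(7 + f(-10))*s(3, 2) = (7 + 0)*((½)*2) = 7*1 = 7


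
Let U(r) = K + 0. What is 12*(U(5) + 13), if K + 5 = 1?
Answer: 108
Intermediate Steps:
K = -4 (K = -5 + 1 = -4)
U(r) = -4 (U(r) = -4 + 0 = -4)
12*(U(5) + 13) = 12*(-4 + 13) = 12*9 = 108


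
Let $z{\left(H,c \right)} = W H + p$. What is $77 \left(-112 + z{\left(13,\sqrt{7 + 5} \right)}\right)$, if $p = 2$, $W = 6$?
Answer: $-2464$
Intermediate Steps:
$z{\left(H,c \right)} = 2 + 6 H$ ($z{\left(H,c \right)} = 6 H + 2 = 2 + 6 H$)
$77 \left(-112 + z{\left(13,\sqrt{7 + 5} \right)}\right) = 77 \left(-112 + \left(2 + 6 \cdot 13\right)\right) = 77 \left(-112 + \left(2 + 78\right)\right) = 77 \left(-112 + 80\right) = 77 \left(-32\right) = -2464$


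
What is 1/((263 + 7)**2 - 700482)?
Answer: -1/627582 ≈ -1.5934e-6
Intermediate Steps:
1/((263 + 7)**2 - 700482) = 1/(270**2 - 700482) = 1/(72900 - 700482) = 1/(-627582) = -1/627582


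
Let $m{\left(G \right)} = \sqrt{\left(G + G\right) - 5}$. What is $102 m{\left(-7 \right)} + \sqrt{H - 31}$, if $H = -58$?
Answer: $i \left(\sqrt{89} + 102 \sqrt{19}\right) \approx 454.04 i$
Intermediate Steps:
$m{\left(G \right)} = \sqrt{-5 + 2 G}$ ($m{\left(G \right)} = \sqrt{2 G - 5} = \sqrt{-5 + 2 G}$)
$102 m{\left(-7 \right)} + \sqrt{H - 31} = 102 \sqrt{-5 + 2 \left(-7\right)} + \sqrt{-58 - 31} = 102 \sqrt{-5 - 14} + \sqrt{-89} = 102 \sqrt{-19} + i \sqrt{89} = 102 i \sqrt{19} + i \sqrt{89} = i \sqrt{89} + 102 i \sqrt{19}$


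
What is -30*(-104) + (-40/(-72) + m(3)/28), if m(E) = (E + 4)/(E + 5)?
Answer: 898729/288 ≈ 3120.6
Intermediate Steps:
m(E) = (4 + E)/(5 + E)
-30*(-104) + (-40/(-72) + m(3)/28) = -30*(-104) + (-40/(-72) + ((4 + 3)/(5 + 3))/28) = 3120 + (-40*(-1/72) + (7/8)*(1/28)) = 3120 + (5/9 + ((⅛)*7)*(1/28)) = 3120 + (5/9 + (7/8)*(1/28)) = 3120 + (5/9 + 1/32) = 3120 + 169/288 = 898729/288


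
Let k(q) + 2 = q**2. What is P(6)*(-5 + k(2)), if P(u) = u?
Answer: -18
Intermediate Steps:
k(q) = -2 + q**2
P(6)*(-5 + k(2)) = 6*(-5 + (-2 + 2**2)) = 6*(-5 + (-2 + 4)) = 6*(-5 + 2) = 6*(-3) = -18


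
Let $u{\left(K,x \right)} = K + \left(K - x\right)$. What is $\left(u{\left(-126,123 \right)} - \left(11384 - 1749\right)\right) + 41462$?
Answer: $31452$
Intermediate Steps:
$u{\left(K,x \right)} = - x + 2 K$
$\left(u{\left(-126,123 \right)} - \left(11384 - 1749\right)\right) + 41462 = \left(\left(\left(-1\right) 123 + 2 \left(-126\right)\right) - \left(11384 - 1749\right)\right) + 41462 = \left(\left(-123 - 252\right) - \left(11384 - 1749\right)\right) + 41462 = \left(-375 - 9635\right) + 41462 = -10010 + 41462 = 31452$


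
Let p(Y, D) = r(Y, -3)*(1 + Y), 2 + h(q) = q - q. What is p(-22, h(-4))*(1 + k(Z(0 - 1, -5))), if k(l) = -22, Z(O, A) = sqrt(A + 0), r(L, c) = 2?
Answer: 882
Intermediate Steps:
Z(O, A) = sqrt(A)
h(q) = -2 (h(q) = -2 + (q - q) = -2 + 0 = -2)
p(Y, D) = 2 + 2*Y (p(Y, D) = 2*(1 + Y) = 2 + 2*Y)
p(-22, h(-4))*(1 + k(Z(0 - 1, -5))) = (2 + 2*(-22))*(1 - 22) = (2 - 44)*(-21) = -42*(-21) = 882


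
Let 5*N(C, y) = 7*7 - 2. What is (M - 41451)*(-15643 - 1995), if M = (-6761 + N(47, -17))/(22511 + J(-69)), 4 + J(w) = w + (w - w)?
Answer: 41012066749912/56095 ≈ 7.3112e+8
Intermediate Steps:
J(w) = -4 + w (J(w) = -4 + (w + (w - w)) = -4 + (w + 0) = -4 + w)
N(C, y) = 47/5 (N(C, y) = (7*7 - 2)/5 = (49 - 2)/5 = (⅕)*47 = 47/5)
M = -16879/56095 (M = (-6761 + 47/5)/(22511 + (-4 - 69)) = -33758/(5*(22511 - 73)) = -33758/5/22438 = -33758/5*1/22438 = -16879/56095 ≈ -0.30090)
(M - 41451)*(-15643 - 1995) = (-16879/56095 - 41451)*(-15643 - 1995) = -2325210724/56095*(-17638) = 41012066749912/56095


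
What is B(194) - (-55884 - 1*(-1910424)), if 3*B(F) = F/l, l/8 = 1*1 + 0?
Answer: -22254383/12 ≈ -1.8545e+6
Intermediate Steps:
l = 8 (l = 8*(1*1 + 0) = 8*(1 + 0) = 8*1 = 8)
B(F) = F/24 (B(F) = (F/8)/3 = F/24)
B(194) - (-55884 - 1*(-1910424)) = (1/24)*194 - (-55884 - 1*(-1910424)) = 97/12 - (-55884 + 1910424) = 97/12 - 1*1854540 = 97/12 - 1854540 = -22254383/12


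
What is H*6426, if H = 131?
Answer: 841806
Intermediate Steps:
H*6426 = 131*6426 = 841806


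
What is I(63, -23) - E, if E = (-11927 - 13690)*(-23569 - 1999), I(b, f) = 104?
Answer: -654975352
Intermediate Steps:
E = 654975456 (E = -25617*(-25568) = 654975456)
I(63, -23) - E = 104 - 1*654975456 = 104 - 654975456 = -654975352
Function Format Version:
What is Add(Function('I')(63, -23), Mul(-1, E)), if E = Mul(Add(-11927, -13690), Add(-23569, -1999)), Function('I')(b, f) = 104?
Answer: -654975352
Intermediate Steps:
E = 654975456 (E = Mul(-25617, -25568) = 654975456)
Add(Function('I')(63, -23), Mul(-1, E)) = Add(104, Mul(-1, 654975456)) = Add(104, -654975456) = -654975352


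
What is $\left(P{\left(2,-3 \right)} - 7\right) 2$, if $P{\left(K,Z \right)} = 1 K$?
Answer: $-10$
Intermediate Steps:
$P{\left(K,Z \right)} = K$
$\left(P{\left(2,-3 \right)} - 7\right) 2 = \left(2 - 7\right) 2 = \left(-5\right) 2 = -10$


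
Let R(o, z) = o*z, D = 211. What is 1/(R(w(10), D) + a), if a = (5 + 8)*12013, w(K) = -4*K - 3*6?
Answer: 1/143931 ≈ 6.9478e-6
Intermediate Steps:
w(K) = -18 - 4*K (w(K) = -4*K - 18 = -18 - 4*K)
a = 156169 (a = 13*12013 = 156169)
1/(R(w(10), D) + a) = 1/((-18 - 4*10)*211 + 156169) = 1/((-18 - 40)*211 + 156169) = 1/(-58*211 + 156169) = 1/(-12238 + 156169) = 1/143931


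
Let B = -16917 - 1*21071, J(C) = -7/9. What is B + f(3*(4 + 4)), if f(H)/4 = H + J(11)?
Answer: -341056/9 ≈ -37895.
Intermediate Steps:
J(C) = -7/9 (J(C) = -7*1/9 = -7/9)
B = -37988 (B = -16917 - 21071 = -37988)
f(H) = -28/9 + 4*H (f(H) = 4*(H - 7/9) = 4*(-7/9 + H) = -28/9 + 4*H)
B + f(3*(4 + 4)) = -37988 + (-28/9 + 4*(3*(4 + 4))) = -37988 + (-28/9 + 4*(3*8)) = -37988 + (-28/9 + 4*24) = -37988 + (-28/9 + 96) = -37988 + 836/9 = -341056/9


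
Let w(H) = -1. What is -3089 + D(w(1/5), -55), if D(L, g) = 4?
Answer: -3085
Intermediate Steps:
-3089 + D(w(1/5), -55) = -3089 + 4 = -3085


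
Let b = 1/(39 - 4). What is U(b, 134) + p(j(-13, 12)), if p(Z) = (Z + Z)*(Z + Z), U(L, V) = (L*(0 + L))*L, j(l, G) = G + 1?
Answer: 28983501/42875 ≈ 676.00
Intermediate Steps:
j(l, G) = 1 + G
b = 1/35 ≈ 0.028571
U(L, V) = L**3 (U(L, V) = (L*L)*L = L**2*L = L**3)
p(Z) = 4*Z**2 (p(Z) = (2*Z)*(2*Z) = 4*Z**2)
U(b, 134) + p(j(-13, 12)) = (1/35)**3 + 4*(1 + 12)**2 = 1/42875 + 4*13**2 = 1/42875 + 4*169 = 1/42875 + 676 = 28983501/42875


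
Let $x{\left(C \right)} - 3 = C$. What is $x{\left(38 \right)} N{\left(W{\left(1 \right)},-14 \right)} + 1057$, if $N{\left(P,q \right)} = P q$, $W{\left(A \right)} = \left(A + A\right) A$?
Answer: $-91$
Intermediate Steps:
$x{\left(C \right)} = 3 + C$
$W{\left(A \right)} = 2 A^{2}$ ($W{\left(A \right)} = 2 A A = 2 A^{2}$)
$x{\left(38 \right)} N{\left(W{\left(1 \right)},-14 \right)} + 1057 = \left(3 + 38\right) 2 \cdot 1^{2} \left(-14\right) + 1057 = 41 \cdot 2 \cdot 1 \left(-14\right) + 1057 = 41 \cdot 2 \left(-14\right) + 1057 = 41 \left(-28\right) + 1057 = -1148 + 1057 = -91$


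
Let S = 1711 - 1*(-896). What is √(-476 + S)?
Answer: √2131 ≈ 46.163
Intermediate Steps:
S = 2607 (S = 1711 + 896 = 2607)
√(-476 + S) = √(-476 + 2607) = √2131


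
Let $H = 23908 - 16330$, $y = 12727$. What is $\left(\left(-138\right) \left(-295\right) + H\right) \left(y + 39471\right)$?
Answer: $2520537024$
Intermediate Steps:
$H = 7578$ ($H = 23908 - 16330 = 7578$)
$\left(\left(-138\right) \left(-295\right) + H\right) \left(y + 39471\right) = \left(\left(-138\right) \left(-295\right) + 7578\right) \left(12727 + 39471\right) = \left(40710 + 7578\right) 52198 = 48288 \cdot 52198 = 2520537024$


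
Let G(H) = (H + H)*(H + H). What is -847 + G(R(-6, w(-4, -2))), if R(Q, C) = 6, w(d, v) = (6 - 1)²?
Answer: -703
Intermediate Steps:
w(d, v) = 25 (w(d, v) = 5² = 25)
G(H) = 4*H² (G(H) = (2*H)*(2*H) = 4*H²)
-847 + G(R(-6, w(-4, -2))) = -847 + 4*6² = -847 + 4*36 = -847 + 144 = -703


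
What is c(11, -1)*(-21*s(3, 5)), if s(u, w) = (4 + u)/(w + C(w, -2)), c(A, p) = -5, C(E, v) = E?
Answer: 147/2 ≈ 73.500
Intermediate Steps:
s(u, w) = (4 + u)/(2*w) (s(u, w) = (4 + u)/(w + w) = (4 + u)/((2*w)) = (4 + u)*(1/(2*w)) = (4 + u)/(2*w))
c(11, -1)*(-21*s(3, 5)) = -(-105)*(½)*(4 + 3)/5 = -(-105)*(½)*(⅕)*7 = -(-105)*7/10 = -5*(-147/10) = 147/2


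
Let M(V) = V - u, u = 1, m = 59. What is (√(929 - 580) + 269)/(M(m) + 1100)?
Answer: 269/1158 + √349/1158 ≈ 0.24843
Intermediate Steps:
M(V) = -1 + V (M(V) = V - 1*1 = V - 1 = -1 + V)
(√(929 - 580) + 269)/(M(m) + 1100) = (√(929 - 580) + 269)/((-1 + 59) + 1100) = (√349 + 269)/(58 + 1100) = (269 + √349)/1158 = (269 + √349)*(1/1158) = 269/1158 + √349/1158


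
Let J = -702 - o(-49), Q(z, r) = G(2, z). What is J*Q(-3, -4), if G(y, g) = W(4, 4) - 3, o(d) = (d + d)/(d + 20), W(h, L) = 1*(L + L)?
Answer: -102280/29 ≈ -3526.9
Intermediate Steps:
W(h, L) = 2*L (W(h, L) = 1*(2*L) = 2*L)
o(d) = 2*d/(20 + d) (o(d) = (2*d)/(20 + d) = 2*d/(20 + d))
G(y, g) = 5 (G(y, g) = 2*4 - 3 = 8 - 3 = 5)
Q(z, r) = 5
J = -20456/29 (J = -702 - 2*(-49)/(20 - 49) = -702 - 2*(-49)/(-29) = -702 - 2*(-49)*(-1)/29 = -702 - 1*98/29 = -702 - 98/29 = -20456/29 ≈ -705.38)
J*Q(-3, -4) = -20456/29*5 = -102280/29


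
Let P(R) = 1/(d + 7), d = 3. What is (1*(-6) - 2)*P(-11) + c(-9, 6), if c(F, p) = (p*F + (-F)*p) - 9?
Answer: -49/5 ≈ -9.8000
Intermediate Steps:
P(R) = ⅒ (P(R) = 1/(3 + 7) = 1/10 = ⅒)
c(F, p) = -9 (c(F, p) = (F*p - F*p) - 9 = 0 - 9 = -9)
(1*(-6) - 2)*P(-11) + c(-9, 6) = (1*(-6) - 2)*(⅒) - 9 = (-6 - 2)*(⅒) - 9 = -8*⅒ - 9 = -⅘ - 9 = -49/5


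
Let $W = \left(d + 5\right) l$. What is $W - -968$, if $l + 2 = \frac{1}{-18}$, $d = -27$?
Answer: $\frac{9119}{9} \approx 1013.2$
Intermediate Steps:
$l = - \frac{37}{18}$ ($l = -2 + \frac{1}{-18} = -2 - \frac{1}{18} = - \frac{37}{18} \approx -2.0556$)
$W = \frac{407}{9}$ ($W = \left(-27 + 5\right) \left(- \frac{37}{18}\right) = \left(-22\right) \left(- \frac{37}{18}\right) = \frac{407}{9} \approx 45.222$)
$W - -968 = \frac{407}{9} - -968 = \frac{407}{9} + 968 = \frac{9119}{9}$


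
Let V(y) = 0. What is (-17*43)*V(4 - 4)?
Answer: 0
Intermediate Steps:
(-17*43)*V(4 - 4) = -17*43*0 = -731*0 = 0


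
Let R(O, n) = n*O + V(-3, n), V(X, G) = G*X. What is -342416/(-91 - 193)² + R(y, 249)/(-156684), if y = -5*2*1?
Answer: -1112292189/263281348 ≈ -4.2247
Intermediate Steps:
y = -10 (y = -10*1 = -10)
R(O, n) = -3*n + O*n (R(O, n) = n*O + n*(-3) = O*n - 3*n = -3*n + O*n)
-342416/(-91 - 193)² + R(y, 249)/(-156684) = -342416/(-91 - 193)² + (249*(-3 - 10))/(-156684) = -342416/((-284)²) + (249*(-13))*(-1/156684) = -342416/80656 - 3237*(-1/156684) = -342416*1/80656 + 1079/52228 = -21401/5041 + 1079/52228 = -1112292189/263281348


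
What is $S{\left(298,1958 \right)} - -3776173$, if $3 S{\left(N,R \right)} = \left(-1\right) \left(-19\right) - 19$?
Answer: $3776173$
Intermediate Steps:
$S{\left(N,R \right)} = 0$ ($S{\left(N,R \right)} = \frac{\left(-1\right) \left(-19\right) - 19}{3} = \frac{19 - 19}{3} = \frac{1}{3} \cdot 0 = 0$)
$S{\left(298,1958 \right)} - -3776173 = 0 - -3776173 = 0 + 3776173 = 3776173$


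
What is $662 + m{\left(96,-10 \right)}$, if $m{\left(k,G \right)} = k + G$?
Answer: $748$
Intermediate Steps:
$m{\left(k,G \right)} = G + k$
$662 + m{\left(96,-10 \right)} = 662 + \left(-10 + 96\right) = 662 + 86 = 748$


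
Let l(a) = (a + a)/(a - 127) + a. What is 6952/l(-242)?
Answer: -116604/4037 ≈ -28.884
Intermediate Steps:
l(a) = a + 2*a/(-127 + a) (l(a) = (2*a)/(-127 + a) + a = 2*a/(-127 + a) + a = a + 2*a/(-127 + a))
6952/l(-242) = 6952/((-242*(-125 - 242)/(-127 - 242))) = 6952/((-242*(-367)/(-369))) = 6952/((-242*(-1/369)*(-367))) = 6952/(-88814/369) = 6952*(-369/88814) = -116604/4037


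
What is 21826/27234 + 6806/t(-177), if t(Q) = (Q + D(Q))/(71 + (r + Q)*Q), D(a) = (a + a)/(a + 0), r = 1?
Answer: -2893661490571/2382975 ≈ -1.2143e+6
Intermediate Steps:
D(a) = 2 (D(a) = (2*a)/a = 2)
t(Q) = (2 + Q)/(71 + Q*(1 + Q)) (t(Q) = (Q + 2)/(71 + (1 + Q)*Q) = (2 + Q)/(71 + Q*(1 + Q)))
21826/27234 + 6806/t(-177) = 21826/27234 + 6806/(((2 - 177)/(71 - 177 + (-177)²))) = 21826*(1/27234) + 6806/((-175/(71 - 177 + 31329))) = 10913/13617 + 6806/((-175/31223)) = 10913/13617 + 6806/(((1/31223)*(-175))) = 10913/13617 + 6806/(-175/31223) = 10913/13617 + 6806*(-31223/175) = 10913/13617 - 212503738/175 = -2893661490571/2382975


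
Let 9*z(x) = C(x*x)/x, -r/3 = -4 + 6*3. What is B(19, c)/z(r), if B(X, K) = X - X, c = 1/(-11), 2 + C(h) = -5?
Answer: 0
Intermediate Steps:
C(h) = -7 (C(h) = -2 - 5 = -7)
r = -42 (r = -3*(-4 + 6*3) = -3*(-4 + 18) = -3*14 = -42)
c = -1/11 ≈ -0.090909
B(X, K) = 0
z(x) = -7/(9*x) (z(x) = (-7/x)/9 = -7/(9*x))
B(19, c)/z(r) = 0/((-7/9/(-42))) = 0/((-7/9*(-1/42))) = 0/(1/54) = 0*54 = 0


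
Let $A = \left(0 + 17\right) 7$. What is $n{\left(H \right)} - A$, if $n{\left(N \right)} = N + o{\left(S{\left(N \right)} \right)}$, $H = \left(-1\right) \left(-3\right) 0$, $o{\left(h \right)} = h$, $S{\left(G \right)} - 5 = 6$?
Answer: $-108$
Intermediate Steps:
$S{\left(G \right)} = 11$ ($S{\left(G \right)} = 5 + 6 = 11$)
$H = 0$ ($H = 3 \cdot 0 = 0$)
$n{\left(N \right)} = 11 + N$ ($n{\left(N \right)} = N + 11 = 11 + N$)
$A = 119$ ($A = 17 \cdot 7 = 119$)
$n{\left(H \right)} - A = \left(11 + 0\right) - 119 = 11 - 119 = -108$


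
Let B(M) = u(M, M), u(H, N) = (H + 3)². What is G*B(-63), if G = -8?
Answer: -28800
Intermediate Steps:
u(H, N) = (3 + H)²
B(M) = (3 + M)²
G*B(-63) = -8*(3 - 63)² = -8*(-60)² = -8*3600 = -28800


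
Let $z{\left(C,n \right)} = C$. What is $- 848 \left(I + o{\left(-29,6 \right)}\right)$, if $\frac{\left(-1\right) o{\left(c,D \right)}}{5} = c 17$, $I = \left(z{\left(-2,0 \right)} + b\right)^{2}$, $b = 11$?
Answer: $-2159008$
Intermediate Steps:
$I = 81$ ($I = \left(-2 + 11\right)^{2} = 9^{2} = 81$)
$o{\left(c,D \right)} = - 85 c$ ($o{\left(c,D \right)} = - 5 c 17 = - 5 \cdot 17 c = - 85 c$)
$- 848 \left(I + o{\left(-29,6 \right)}\right) = - 848 \left(81 - -2465\right) = - 848 \left(81 + 2465\right) = \left(-848\right) 2546 = -2159008$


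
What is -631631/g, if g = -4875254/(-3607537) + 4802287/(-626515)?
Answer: 1427597254566688205/14270008277309 ≈ 1.0004e+5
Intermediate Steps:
g = -14270008277309/2260176043555 (g = -4875254*(-1/3607537) + 4802287*(-1/626515) = 4875254/3607537 - 4802287/626515 = -14270008277309/2260176043555 ≈ -6.3137)
-631631/g = -631631/(-14270008277309/2260176043555) = -631631*(-2260176043555/14270008277309) = 1427597254566688205/14270008277309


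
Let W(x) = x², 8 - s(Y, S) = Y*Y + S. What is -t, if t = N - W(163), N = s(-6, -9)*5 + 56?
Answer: 26608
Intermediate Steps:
s(Y, S) = 8 - S - Y² (s(Y, S) = 8 - (Y*Y + S) = 8 - (Y² + S) = 8 - (S + Y²) = 8 + (-S - Y²) = 8 - S - Y²)
N = -39 (N = (8 - 1*(-9) - 1*(-6)²)*5 + 56 = (8 + 9 - 1*36)*5 + 56 = (8 + 9 - 36)*5 + 56 = -19*5 + 56 = -95 + 56 = -39)
t = -26608 (t = -39 - 1*163² = -39 - 1*26569 = -39 - 26569 = -26608)
-t = -1*(-26608) = 26608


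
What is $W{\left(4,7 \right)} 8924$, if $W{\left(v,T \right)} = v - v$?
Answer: $0$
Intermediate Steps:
$W{\left(v,T \right)} = 0$
$W{\left(4,7 \right)} 8924 = 0 \cdot 8924 = 0$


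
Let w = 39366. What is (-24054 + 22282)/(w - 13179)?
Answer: -1772/26187 ≈ -0.067667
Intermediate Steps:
(-24054 + 22282)/(w - 13179) = (-24054 + 22282)/(39366 - 13179) = -1772/26187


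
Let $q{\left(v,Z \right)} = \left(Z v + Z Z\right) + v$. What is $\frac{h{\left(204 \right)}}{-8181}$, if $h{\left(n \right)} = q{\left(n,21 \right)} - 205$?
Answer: $- \frac{4724}{8181} \approx -0.57744$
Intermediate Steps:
$q{\left(v,Z \right)} = v + Z^{2} + Z v$ ($q{\left(v,Z \right)} = \left(Z v + Z^{2}\right) + v = \left(Z^{2} + Z v\right) + v = v + Z^{2} + Z v$)
$h{\left(n \right)} = 236 + 22 n$ ($h{\left(n \right)} = \left(n + 21^{2} + 21 n\right) - 205 = \left(n + 441 + 21 n\right) - 205 = \left(441 + 22 n\right) - 205 = 236 + 22 n$)
$\frac{h{\left(204 \right)}}{-8181} = \frac{236 + 22 \cdot 204}{-8181} = \left(236 + 4488\right) \left(- \frac{1}{8181}\right) = 4724 \left(- \frac{1}{8181}\right) = - \frac{4724}{8181}$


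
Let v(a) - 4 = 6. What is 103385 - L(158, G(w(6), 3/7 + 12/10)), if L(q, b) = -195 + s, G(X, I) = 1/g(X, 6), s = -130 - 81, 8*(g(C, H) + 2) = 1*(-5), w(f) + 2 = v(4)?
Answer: 103791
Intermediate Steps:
v(a) = 10 (v(a) = 4 + 6 = 10)
w(f) = 8 (w(f) = -2 + 10 = 8)
g(C, H) = -21/8 (g(C, H) = -2 + (1*(-5))/8 = -2 + (1/8)*(-5) = -2 - 5/8 = -21/8)
s = -211
G(X, I) = -8/21 (G(X, I) = 1/(-21/8) = -8/21)
L(q, b) = -406 (L(q, b) = -195 - 211 = -406)
103385 - L(158, G(w(6), 3/7 + 12/10)) = 103385 - 1*(-406) = 103385 + 406 = 103791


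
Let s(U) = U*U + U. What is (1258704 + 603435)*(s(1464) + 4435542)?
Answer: 12253436985978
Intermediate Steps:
s(U) = U + U² (s(U) = U² + U = U + U²)
(1258704 + 603435)*(s(1464) + 4435542) = (1258704 + 603435)*(1464*(1 + 1464) + 4435542) = 1862139*(1464*1465 + 4435542) = 1862139*(2144760 + 4435542) = 1862139*6580302 = 12253436985978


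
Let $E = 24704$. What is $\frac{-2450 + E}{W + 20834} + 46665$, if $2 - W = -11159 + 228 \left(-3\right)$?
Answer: $\frac{508329263}{10893} \approx 46666.0$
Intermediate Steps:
$W = 11845$ ($W = 2 - \left(-11159 + 228 \left(-3\right)\right) = 2 - \left(-11159 - 684\right) = 2 - -11843 = 2 + 11843 = 11845$)
$\frac{-2450 + E}{W + 20834} + 46665 = \frac{-2450 + 24704}{11845 + 20834} + 46665 = \frac{22254}{32679} + 46665 = 22254 \cdot \frac{1}{32679} + 46665 = \frac{7418}{10893} + 46665 = \frac{508329263}{10893}$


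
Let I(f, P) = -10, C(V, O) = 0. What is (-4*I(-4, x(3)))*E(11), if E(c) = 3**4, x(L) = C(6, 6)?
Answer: 3240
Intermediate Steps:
x(L) = 0
E(c) = 81
(-4*I(-4, x(3)))*E(11) = -4*(-10)*81 = 40*81 = 3240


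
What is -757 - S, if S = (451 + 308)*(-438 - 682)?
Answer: 849323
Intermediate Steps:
S = -850080 (S = 759*(-1120) = -850080)
-757 - S = -757 - 1*(-850080) = -757 + 850080 = 849323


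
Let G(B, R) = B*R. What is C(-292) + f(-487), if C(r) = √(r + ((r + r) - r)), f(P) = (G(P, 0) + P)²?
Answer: 237169 + 2*I*√146 ≈ 2.3717e+5 + 24.166*I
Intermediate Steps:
f(P) = P² (f(P) = (P*0 + P)² = (0 + P)² = P²)
C(r) = √2*√r (C(r) = √(r + (2*r - r)) = √(r + r) = √(2*r) = √2*√r)
C(-292) + f(-487) = √2*√(-292) + (-487)² = √2*(2*I*√73) + 237169 = 2*I*√146 + 237169 = 237169 + 2*I*√146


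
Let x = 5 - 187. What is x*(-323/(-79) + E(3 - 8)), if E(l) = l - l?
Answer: -58786/79 ≈ -744.13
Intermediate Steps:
E(l) = 0
x = -182
x*(-323/(-79) + E(3 - 8)) = -182*(-323/(-79) + 0) = -182*(-323*(-1/79) + 0) = -182*(323/79 + 0) = -182*323/79 = -58786/79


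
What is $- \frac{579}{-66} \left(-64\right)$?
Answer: $- \frac{6176}{11} \approx -561.45$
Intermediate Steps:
$- \frac{579}{-66} \left(-64\right) = \left(-579\right) \left(- \frac{1}{66}\right) \left(-64\right) = \frac{193}{22} \left(-64\right) = - \frac{6176}{11}$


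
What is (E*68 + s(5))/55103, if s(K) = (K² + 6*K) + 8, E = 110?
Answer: 7543/55103 ≈ 0.13689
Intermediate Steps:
s(K) = 8 + K² + 6*K
(E*68 + s(5))/55103 = (110*68 + (8 + 5² + 6*5))/55103 = (7480 + (8 + 25 + 30))*(1/55103) = (7480 + 63)*(1/55103) = 7543*(1/55103) = 7543/55103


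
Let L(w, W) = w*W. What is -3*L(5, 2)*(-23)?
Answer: 690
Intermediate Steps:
L(w, W) = W*w
-3*L(5, 2)*(-23) = -6*5*(-23) = -3*10*(-23) = -30*(-23) = 690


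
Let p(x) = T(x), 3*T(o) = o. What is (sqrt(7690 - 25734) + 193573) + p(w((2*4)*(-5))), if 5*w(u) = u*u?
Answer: 581039/3 + 2*I*sqrt(4511) ≈ 1.9368e+5 + 134.33*I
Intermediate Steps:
w(u) = u**2/5 (w(u) = (u*u)/5 = u**2/5)
T(o) = o/3
p(x) = x/3
(sqrt(7690 - 25734) + 193573) + p(w((2*4)*(-5))) = (sqrt(7690 - 25734) + 193573) + (((2*4)*(-5))**2/5)/3 = (sqrt(-18044) + 193573) + ((8*(-5))**2/5)/3 = (2*I*sqrt(4511) + 193573) + ((1/5)*(-40)**2)/3 = (193573 + 2*I*sqrt(4511)) + ((1/5)*1600)/3 = (193573 + 2*I*sqrt(4511)) + (1/3)*320 = (193573 + 2*I*sqrt(4511)) + 320/3 = 581039/3 + 2*I*sqrt(4511)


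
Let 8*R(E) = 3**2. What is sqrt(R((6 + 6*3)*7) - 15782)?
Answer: I*sqrt(252494)/4 ≈ 125.62*I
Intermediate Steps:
R(E) = 9/8 (R(E) = (1/8)*3**2 = (1/8)*9 = 9/8)
sqrt(R((6 + 6*3)*7) - 15782) = sqrt(9/8 - 15782) = sqrt(-126247/8) = I*sqrt(252494)/4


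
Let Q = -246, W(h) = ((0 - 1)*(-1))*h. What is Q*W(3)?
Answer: -738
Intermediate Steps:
W(h) = h (W(h) = (-1*(-1))*h = 1*h = h)
Q*W(3) = -246*3 = -738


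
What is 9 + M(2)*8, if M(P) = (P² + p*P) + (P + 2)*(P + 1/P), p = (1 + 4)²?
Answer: 521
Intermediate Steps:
p = 25 (p = 5² = 25)
M(P) = P² + 25*P + (2 + P)*(P + 1/P) (M(P) = (P² + 25*P) + (P + 2)*(P + 1/P) = (P² + 25*P) + (2 + P)*(P + 1/P) = P² + 25*P + (2 + P)*(P + 1/P))
9 + M(2)*8 = 9 + (1 + 2/2 + 2*2² + 27*2)*8 = 9 + (1 + 2*(½) + 2*4 + 54)*8 = 9 + (1 + 1 + 8 + 54)*8 = 9 + 64*8 = 9 + 512 = 521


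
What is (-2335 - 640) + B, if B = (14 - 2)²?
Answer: -2831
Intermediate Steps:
B = 144 (B = 12² = 144)
(-2335 - 640) + B = (-2335 - 640) + 144 = -2975 + 144 = -2831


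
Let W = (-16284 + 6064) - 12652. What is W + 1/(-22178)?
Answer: -507255217/22178 ≈ -22872.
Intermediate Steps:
W = -22872 (W = -10220 - 12652 = -22872)
W + 1/(-22178) = -22872 + 1/(-22178) = -22872 - 1/22178 = -507255217/22178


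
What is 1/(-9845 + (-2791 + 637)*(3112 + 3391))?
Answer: -1/14017307 ≈ -7.1340e-8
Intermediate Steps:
1/(-9845 + (-2791 + 637)*(3112 + 3391)) = 1/(-9845 - 2154*6503) = 1/(-9845 - 14007462) = 1/(-14017307) = -1/14017307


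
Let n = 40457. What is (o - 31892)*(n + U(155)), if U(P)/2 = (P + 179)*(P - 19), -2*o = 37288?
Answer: -6635629480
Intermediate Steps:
o = -18644 (o = -½*37288 = -18644)
U(P) = 2*(-19 + P)*(179 + P) (U(P) = 2*((P + 179)*(P - 19)) = 2*((179 + P)*(-19 + P)) = 2*((-19 + P)*(179 + P)) = 2*(-19 + P)*(179 + P))
(o - 31892)*(n + U(155)) = (-18644 - 31892)*(40457 + (-6802 + 2*155² + 320*155)) = -50536*(40457 + (-6802 + 2*24025 + 49600)) = -50536*(40457 + (-6802 + 48050 + 49600)) = -50536*(40457 + 90848) = -50536*131305 = -6635629480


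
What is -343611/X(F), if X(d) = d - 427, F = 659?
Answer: -343611/232 ≈ -1481.1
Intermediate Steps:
X(d) = -427 + d
-343611/X(F) = -343611/(-427 + 659) = -343611/232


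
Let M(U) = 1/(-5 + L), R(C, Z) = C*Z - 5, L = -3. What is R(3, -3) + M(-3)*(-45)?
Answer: -67/8 ≈ -8.3750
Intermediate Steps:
R(C, Z) = -5 + C*Z
M(U) = -⅛ (M(U) = 1/(-5 - 3) = 1/(-8) = -⅛)
R(3, -3) + M(-3)*(-45) = (-5 + 3*(-3)) - ⅛*(-45) = (-5 - 9) + 45/8 = -14 + 45/8 = -67/8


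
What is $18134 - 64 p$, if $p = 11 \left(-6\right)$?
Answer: $22358$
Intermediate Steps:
$p = -66$
$18134 - 64 p = 18134 - -4224 = 18134 + 4224 = 22358$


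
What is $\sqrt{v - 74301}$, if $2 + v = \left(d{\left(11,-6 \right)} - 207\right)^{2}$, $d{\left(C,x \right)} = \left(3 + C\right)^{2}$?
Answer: $i \sqrt{74182} \approx 272.36 i$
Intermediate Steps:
$v = 119$ ($v = -2 + \left(\left(3 + 11\right)^{2} - 207\right)^{2} = -2 + \left(14^{2} - 207\right)^{2} = -2 + \left(196 - 207\right)^{2} = -2 + \left(-11\right)^{2} = -2 + 121 = 119$)
$\sqrt{v - 74301} = \sqrt{119 - 74301} = \sqrt{-74182} = i \sqrt{74182}$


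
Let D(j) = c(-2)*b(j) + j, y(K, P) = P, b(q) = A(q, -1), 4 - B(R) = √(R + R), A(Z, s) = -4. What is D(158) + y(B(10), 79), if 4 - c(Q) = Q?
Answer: 213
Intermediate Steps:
B(R) = 4 - √2*√R (B(R) = 4 - √(R + R) = 4 - √(2*R) = 4 - √2*√R)
b(q) = -4
c(Q) = 4 - Q
D(j) = -24 + j (D(j) = (4 - 1*(-2))*(-4) + j = (4 + 2)*(-4) + j = 6*(-4) + j = -24 + j)
D(158) + y(B(10), 79) = (-24 + 158) + 79 = 134 + 79 = 213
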